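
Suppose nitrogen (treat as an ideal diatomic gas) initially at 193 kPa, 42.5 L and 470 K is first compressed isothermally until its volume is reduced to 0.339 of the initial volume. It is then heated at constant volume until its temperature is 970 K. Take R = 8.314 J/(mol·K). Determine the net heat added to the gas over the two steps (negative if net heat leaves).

12900 J

n = P₁V₁/(RT₁) = 193×42.5/(8.314×470) = 2.10 mol.
Step 1 — Isothermal: T stays 470 K; PV = const ⇒ V₂ = 14.4 L, P₂ = 569 kPa.
ΔU = 0 (ideal gas, T constant).
W = nRT ln(V₂/V₁) = 2.10×8.314×470×ln(0.339) = -8870 J.
Q = ΔU + W = -8870 J.
State after step 1: P = 569 kPa, V = 14.4 L, T = 470 K.
Step 2 — Isochoric: V stays 14.4 L; P/T = const ⇒ T₂ = 970 K, P₂ = 1170 kPa.
W = 0 (no volume change).
ΔU = nCvΔT = 2.10×20.8×(970−470) = 21800 J.
Q = ΔU = 21800 J.
Net over both steps: W = -8870 J, Q = 12900 J, ΔU = 21800 J.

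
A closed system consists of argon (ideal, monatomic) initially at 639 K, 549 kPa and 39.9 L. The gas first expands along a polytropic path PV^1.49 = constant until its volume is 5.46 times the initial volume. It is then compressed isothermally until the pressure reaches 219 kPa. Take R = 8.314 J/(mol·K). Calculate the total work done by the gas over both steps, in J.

9890 J

n = P₁V₁/(RT₁) = 549×39.9/(8.314×639) = 4.12 mol.
Step 1 — Polytropic n=1.49: T₂ = T₁(V₁/V₂)^(n−1) = 639×(0.183)^0.49 = 278 K; P₂ = P₁(V₁/V₂)^n = 43.8 kPa.
W = (P₁V₁−P₂V₂)/(n−1) = (549×39.9−43.8×218)/0.49 = 25200 J.
ΔU = nCvΔT = 4.12×12.5×(278−639) = -18600 J.
Q = ΔU + W = 6690 J.
State after step 1: P = 43.8 kPa, V = 218 L, T = 278 K.
Step 2 — Isothermal: T stays 278 K; PV = const ⇒ V₂ = 43.5 L, P₂ = 219 kPa.
ΔU = 0 (ideal gas, T constant).
W = nRT ln(V₂/V₁) = 4.12×8.314×278×ln(0.200) = -15400 J.
Q = ΔU + W = -15400 J.
Net over both steps: W = 9890 J, Q = -8660 J, ΔU = -18600 J.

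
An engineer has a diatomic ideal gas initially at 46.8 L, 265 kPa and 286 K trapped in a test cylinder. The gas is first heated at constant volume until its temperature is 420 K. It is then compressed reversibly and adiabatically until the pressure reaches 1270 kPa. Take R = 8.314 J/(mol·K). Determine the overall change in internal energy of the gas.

32800 J

n = P₁V₁/(RT₁) = 265×46.8/(8.314×286) = 5.22 mol.
Step 1 — Isochoric: V stays 46.8 L; P/T = const ⇒ T₂ = 420 K, P₂ = 389 kPa.
W = 0 (no volume change).
ΔU = nCvΔT = 5.22×20.8×(420−286) = 14500 J.
Q = ΔU = 14500 J.
State after step 1: P = 389 kPa, V = 46.8 L, T = 420 K.
Step 2 — Adiabatic: T₂/T₁ = (P₂/P₁)^((γ−1)/γ) ⇒ T₂ = 420×(3.26)^0.286 = 589 K; V₂ = 20.1 L.
ΔU = nCvΔT = 5.22×20.8×(589−420) = 18300 J.
Q = 0 for an adiabatic process, so W = −ΔU = -18300 J.
Net over both steps: W = -18300 J, Q = 14500 J, ΔU = 32800 J.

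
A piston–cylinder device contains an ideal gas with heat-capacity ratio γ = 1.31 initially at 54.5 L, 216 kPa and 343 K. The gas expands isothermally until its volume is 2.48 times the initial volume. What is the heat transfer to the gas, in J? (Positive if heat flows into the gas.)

n = P₁V₁/(RT₁) = 216×54.5/(8.314×343) = 4.13 mol.
Isothermal: T stays 343 K; PV = const ⇒ V₂ = 135 L, P₂ = 87.1 kPa.
ΔU = 0 (ideal gas, T constant).
W = nRT ln(V₂/V₁) = 4.13×8.314×343×ln(2.48) = 10700 J.
Q = ΔU + W = 10700 J.

10700 J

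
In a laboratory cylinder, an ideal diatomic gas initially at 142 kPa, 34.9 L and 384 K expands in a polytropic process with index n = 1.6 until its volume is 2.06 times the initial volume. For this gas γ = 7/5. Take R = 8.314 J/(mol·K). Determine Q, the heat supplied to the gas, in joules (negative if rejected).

n = P₁V₁/(RT₁) = 142×34.9/(8.314×384) = 1.55 mol.
Polytropic n=1.6: T₂ = T₁(V₁/V₂)^(n−1) = 384×(0.485)^0.60 = 249 K; P₂ = P₁(V₁/V₂)^n = 44.7 kPa.
W = (P₁V₁−P₂V₂)/(n−1) = (142×34.9−44.7×71.9)/0.60 = 2910 J.
ΔU = nCvΔT = 1.55×20.8×(249−384) = -4360 J.
Q = ΔU + W = -1450 J.

-1450 J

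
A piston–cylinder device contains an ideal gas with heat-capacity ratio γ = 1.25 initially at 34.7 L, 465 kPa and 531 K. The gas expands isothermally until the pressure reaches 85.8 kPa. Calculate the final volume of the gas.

Isothermal: T stays 531 K; PV = const ⇒ V₂ = 188 L, P₂ = 85.8 kPa.

188 L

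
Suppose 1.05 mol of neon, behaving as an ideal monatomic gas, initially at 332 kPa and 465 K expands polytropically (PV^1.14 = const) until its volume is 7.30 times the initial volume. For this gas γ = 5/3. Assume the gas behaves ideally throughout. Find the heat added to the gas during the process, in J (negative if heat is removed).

5560 J

V₁ = nRT₁/P₁ = 1.05×8.314×465/332 = 12.2 L.
Polytropic n=1.14: T₂ = T₁(V₁/V₂)^(n−1) = 465×(0.137)^0.14 = 352 K; P₂ = P₁(V₁/V₂)^n = 34.4 kPa.
W = (P₁V₁−P₂V₂)/(n−1) = (332×12.2−34.4×89.3)/0.14 = 7040 J.
ΔU = nCvΔT = 1.05×12.5×(352−465) = -1480 J.
Q = ΔU + W = 5560 J.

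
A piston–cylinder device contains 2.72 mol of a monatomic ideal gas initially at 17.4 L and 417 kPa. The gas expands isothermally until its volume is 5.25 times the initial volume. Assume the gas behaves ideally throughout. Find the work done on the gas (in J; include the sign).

T₁ = P₁V₁/(nR) = 417×17.4/(2.72×8.314) = 321 K.
Isothermal: T stays 321 K; PV = const ⇒ V₂ = 91.3 L, P₂ = 79.4 kPa.
W = nRT ln(V₂/V₁) = 2.72×8.314×321×ln(5.25) = 12000 J.
Work done on the gas = −W_by = -12000 J.

-12000 J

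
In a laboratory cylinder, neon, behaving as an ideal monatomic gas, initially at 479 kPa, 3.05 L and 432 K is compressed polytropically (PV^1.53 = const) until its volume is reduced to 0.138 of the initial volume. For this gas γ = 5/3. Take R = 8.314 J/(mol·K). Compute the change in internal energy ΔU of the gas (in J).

n = P₁V₁/(RT₁) = 479×3.05/(8.314×432) = 0.407 mol.
Polytropic n=1.53: T₂ = T₁(V₁/V₂)^(n−1) = 432×(7.25)^0.53 = 1230 K; P₂ = P₁(V₁/V₂)^n = 9920 kPa.
For an ideal gas ΔU = nCvΔT with Cv = (3/2)R = 12.5 J/(mol·K).
ΔU = 0.407×12.5×(1230−432) = 4070 J.

4070 J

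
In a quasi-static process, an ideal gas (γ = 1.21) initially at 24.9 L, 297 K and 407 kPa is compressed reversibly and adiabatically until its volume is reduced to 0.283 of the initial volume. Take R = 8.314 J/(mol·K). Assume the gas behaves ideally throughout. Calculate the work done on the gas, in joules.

14600 J

n = P₁V₁/(RT₁) = 407×24.9/(8.314×297) = 4.10 mol.
Adiabatic: TV^(γ−1) = const ⇒ T₂ = 297×(3.53)^0.210 = 387 K; PV^γ = const ⇒ P₂ = 1870 kPa.
ΔU = nCvΔT = 4.10×39.6×(387−297) = 14600 J.
Q = 0 for an adiabatic process, so W = −ΔU = -14600 J.
Work done on the gas = −W_by = 14600 J.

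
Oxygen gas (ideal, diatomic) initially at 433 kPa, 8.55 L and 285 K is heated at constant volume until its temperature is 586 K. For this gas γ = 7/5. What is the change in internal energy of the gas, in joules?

9770 J

n = P₁V₁/(RT₁) = 433×8.55/(8.314×285) = 1.56 mol.
Isochoric: V stays 8.55 L; P/T = const ⇒ T₂ = 586 K, P₂ = 890 kPa.
For an ideal gas ΔU = nCvΔT with Cv = (5/2)R = 20.8 J/(mol·K).
ΔU = 1.56×20.8×(586−285) = 9770 J.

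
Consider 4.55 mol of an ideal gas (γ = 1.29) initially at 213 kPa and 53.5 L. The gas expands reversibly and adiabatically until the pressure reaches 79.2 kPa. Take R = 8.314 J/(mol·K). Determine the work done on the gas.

-7840 J

T₁ = P₁V₁/(nR) = 213×53.5/(4.55×8.314) = 301 K.
Adiabatic: T₂/T₁ = (P₂/P₁)^((γ−1)/γ) ⇒ T₂ = 301×(0.372)^0.225 = 241 K; V₂ = 115 L.
ΔU = nCvΔT = 4.55×28.7×(241−301) = -7840 J.
Q = 0 for an adiabatic process, so W = −ΔU = 7840 J.
Work done on the gas = −W_by = -7840 J.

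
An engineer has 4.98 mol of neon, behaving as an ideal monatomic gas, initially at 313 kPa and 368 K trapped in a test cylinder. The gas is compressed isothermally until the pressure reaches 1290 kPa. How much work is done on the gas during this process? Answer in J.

21600 J

V₁ = nRT₁/P₁ = 4.98×8.314×368/313 = 48.7 L.
Isothermal: T stays 368 K; PV = const ⇒ V₂ = 11.8 L, P₂ = 1290 kPa.
W = nRT ln(V₂/V₁) = 4.98×8.314×368×ln(0.243) = -21600 J.
Work done on the gas = −W_by = 21600 J.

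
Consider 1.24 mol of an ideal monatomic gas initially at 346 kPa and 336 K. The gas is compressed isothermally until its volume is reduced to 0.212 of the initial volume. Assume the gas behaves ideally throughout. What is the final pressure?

V₁ = nRT₁/P₁ = 1.24×8.314×336/346 = 10.0 L.
Isothermal: T stays 336 K; PV = const ⇒ V₂ = 2.12 L, P₂ = 1630 kPa.

1630 kPa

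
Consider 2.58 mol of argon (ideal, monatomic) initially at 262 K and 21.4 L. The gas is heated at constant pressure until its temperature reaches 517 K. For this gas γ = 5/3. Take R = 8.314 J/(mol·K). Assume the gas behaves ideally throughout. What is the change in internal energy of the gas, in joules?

8200 J

P₁ = nRT₁/V₁ = 2.58×8.314×262/21.4 = 263 kPa.
Isobaric: P stays 263 kPa; V/T = const ⇒ T₂ = 517 K, V₂ = 42.2 L.
For an ideal gas ΔU = nCvΔT with Cv = (3/2)R = 12.5 J/(mol·K).
ΔU = 2.58×12.5×(517−262) = 8200 J.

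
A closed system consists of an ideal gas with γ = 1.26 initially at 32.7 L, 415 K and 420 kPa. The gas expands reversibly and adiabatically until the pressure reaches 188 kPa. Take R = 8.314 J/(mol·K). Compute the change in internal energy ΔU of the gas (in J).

-8070 J

n = P₁V₁/(RT₁) = 420×32.7/(8.314×415) = 3.98 mol.
Adiabatic: T₂/T₁ = (P₂/P₁)^((γ−1)/γ) ⇒ T₂ = 415×(0.448)^0.206 = 352 K; V₂ = 61.9 L.
For an ideal gas ΔU = nCvΔT with Cv = R/(γ−1) = 32.0 J/(mol·K).
ΔU = 3.98×32.0×(352−415) = -8070 J.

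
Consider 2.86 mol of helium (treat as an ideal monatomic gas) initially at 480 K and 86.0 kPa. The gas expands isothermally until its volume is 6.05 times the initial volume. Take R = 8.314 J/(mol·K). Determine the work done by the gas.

20500 J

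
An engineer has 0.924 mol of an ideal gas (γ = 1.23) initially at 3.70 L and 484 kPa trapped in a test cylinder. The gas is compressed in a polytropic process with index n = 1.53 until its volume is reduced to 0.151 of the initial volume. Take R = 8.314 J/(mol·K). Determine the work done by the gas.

-5820 J

T₁ = P₁V₁/(nR) = 484×3.70/(0.924×8.314) = 233 K.
Polytropic n=1.53: T₂ = T₁(V₁/V₂)^(n−1) = 233×(6.62)^0.53 = 635 K; P₂ = P₁(V₁/V₂)^n = 8730 kPa.
W = (P₁V₁−P₂V₂)/(n−1) = (484×3.70−8730×0.559)/0.53 = -5820 J.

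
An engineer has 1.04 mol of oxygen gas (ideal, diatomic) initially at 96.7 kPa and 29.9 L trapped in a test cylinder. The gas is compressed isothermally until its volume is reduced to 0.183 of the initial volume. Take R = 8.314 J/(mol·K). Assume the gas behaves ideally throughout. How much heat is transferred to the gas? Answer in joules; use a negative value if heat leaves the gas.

-4910 J

T₁ = P₁V₁/(nR) = 96.7×29.9/(1.04×8.314) = 334 K.
Isothermal: T stays 334 K; PV = const ⇒ V₂ = 5.47 L, P₂ = 528 kPa.
ΔU = 0 (ideal gas, T constant).
W = nRT ln(V₂/V₁) = 1.04×8.314×334×ln(0.183) = -4910 J.
Q = ΔU + W = -4910 J.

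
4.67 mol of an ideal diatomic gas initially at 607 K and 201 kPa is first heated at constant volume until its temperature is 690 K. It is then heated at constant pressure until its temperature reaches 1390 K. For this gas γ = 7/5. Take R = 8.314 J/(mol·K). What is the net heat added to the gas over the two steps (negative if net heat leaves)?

103000 J

V₁ = nRT₁/P₁ = 4.67×8.314×607/201 = 117 L.
Step 1 — Isochoric: V stays 117 L; P/T = const ⇒ T₂ = 690 K, P₂ = 228 kPa.
W = 0 (no volume change).
ΔU = nCvΔT = 4.67×20.8×(690−607) = 8060 J.
Q = ΔU = 8060 J.
State after step 1: P = 228 kPa, V = 117 L, T = 690 K.
Step 2 — Isobaric: P stays 228 kPa; V/T = const ⇒ T₂ = 1390 K, V₂ = 236 L.
W = PΔV = 228×(236−117) kPa·L = 27200 J.
ΔU = nCvΔT = 4.67×20.8×(1390−690) = 67900 J.
Q = ΔU + W = nCpΔT = 95100 J.
Net over both steps: W = 27200 J, Q = 103000 J, ΔU = 76000 J.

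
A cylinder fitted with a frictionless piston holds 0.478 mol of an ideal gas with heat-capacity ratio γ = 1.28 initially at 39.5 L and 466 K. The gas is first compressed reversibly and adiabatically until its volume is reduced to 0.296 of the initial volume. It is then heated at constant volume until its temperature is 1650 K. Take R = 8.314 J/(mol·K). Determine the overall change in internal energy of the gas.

16800 J

P₁ = nRT₁/V₁ = 0.478×8.314×466/39.5 = 46.9 kPa.
Step 1 — Adiabatic: TV^(γ−1) = const ⇒ T₂ = 466×(3.38)^0.280 = 655 K; PV^γ = const ⇒ P₂ = 223 kPa.
ΔU = nCvΔT = 0.478×29.7×(655−466) = 2690 J.
Q = 0 for an adiabatic process, so W = −ΔU = -2690 J.
State after step 1: P = 223 kPa, V = 11.7 L, T = 655 K.
Step 2 — Isochoric: V stays 11.7 L; P/T = const ⇒ T₂ = 1650 K, P₂ = 561 kPa.
W = 0 (no volume change).
ΔU = nCvΔT = 0.478×29.7×(1650−655) = 14100 J.
Q = ΔU = 14100 J.
Net over both steps: W = -2690 J, Q = 14100 J, ΔU = 16800 J.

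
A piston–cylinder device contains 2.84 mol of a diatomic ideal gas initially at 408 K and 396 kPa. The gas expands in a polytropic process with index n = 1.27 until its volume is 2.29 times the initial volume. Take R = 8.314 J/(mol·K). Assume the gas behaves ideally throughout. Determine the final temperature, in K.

326 K

V₁ = nRT₁/P₁ = 2.84×8.314×408/396 = 24.3 L.
Polytropic n=1.27: T₂ = T₁(V₁/V₂)^(n−1) = 408×(0.437)^0.27 = 326 K; P₂ = P₁(V₁/V₂)^n = 138 kPa.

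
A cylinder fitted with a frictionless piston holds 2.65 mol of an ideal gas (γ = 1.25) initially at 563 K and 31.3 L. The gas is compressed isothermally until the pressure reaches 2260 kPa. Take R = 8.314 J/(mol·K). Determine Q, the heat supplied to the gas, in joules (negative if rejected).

-21600 J

P₁ = nRT₁/V₁ = 2.65×8.314×563/31.3 = 396 kPa.
Isothermal: T stays 563 K; PV = const ⇒ V₂ = 5.49 L, P₂ = 2260 kPa.
ΔU = 0 (ideal gas, T constant).
W = nRT ln(V₂/V₁) = 2.65×8.314×563×ln(0.175) = -21600 J.
Q = ΔU + W = -21600 J.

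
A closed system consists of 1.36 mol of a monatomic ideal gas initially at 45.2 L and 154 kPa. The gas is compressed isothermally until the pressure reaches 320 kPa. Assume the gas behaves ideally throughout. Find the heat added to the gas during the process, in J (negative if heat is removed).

T₁ = P₁V₁/(nR) = 154×45.2/(1.36×8.314) = 616 K.
Isothermal: T stays 616 K; PV = const ⇒ V₂ = 21.8 L, P₂ = 320 kPa.
ΔU = 0 (ideal gas, T constant).
W = nRT ln(V₂/V₁) = 1.36×8.314×616×ln(0.481) = -5090 J.
Q = ΔU + W = -5090 J.

-5090 J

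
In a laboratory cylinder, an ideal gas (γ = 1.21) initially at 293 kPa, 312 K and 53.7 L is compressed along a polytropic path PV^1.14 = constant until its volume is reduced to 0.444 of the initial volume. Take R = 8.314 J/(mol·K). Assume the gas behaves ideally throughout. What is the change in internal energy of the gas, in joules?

9020 J

n = P₁V₁/(RT₁) = 293×53.7/(8.314×312) = 6.07 mol.
Polytropic n=1.14: T₂ = T₁(V₁/V₂)^(n−1) = 312×(2.25)^0.14 = 350 K; P₂ = P₁(V₁/V₂)^n = 739 kPa.
For an ideal gas ΔU = nCvΔT with Cv = R/(γ−1) = 39.6 J/(mol·K).
ΔU = 6.07×39.6×(350−312) = 9020 J.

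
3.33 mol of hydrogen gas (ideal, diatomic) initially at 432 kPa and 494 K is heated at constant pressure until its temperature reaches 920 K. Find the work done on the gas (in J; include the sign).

V₁ = nRT₁/P₁ = 3.33×8.314×494/432 = 31.7 L.
Isobaric: P stays 432 kPa; V/T = const ⇒ T₂ = 920 K, V₂ = 59.0 L.
W = PΔV = 432×(59.0−31.7) kPa·L = 11800 J.
Work done on the gas = −W_by = -11800 J.

-11800 J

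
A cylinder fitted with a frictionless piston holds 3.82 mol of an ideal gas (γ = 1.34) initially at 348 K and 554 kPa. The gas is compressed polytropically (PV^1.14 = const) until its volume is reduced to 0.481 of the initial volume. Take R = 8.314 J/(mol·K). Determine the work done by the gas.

-8520 J

V₁ = nRT₁/P₁ = 3.82×8.314×348/554 = 19.9 L.
Polytropic n=1.14: T₂ = T₁(V₁/V₂)^(n−1) = 348×(2.08)^0.14 = 386 K; P₂ = P₁(V₁/V₂)^n = 1280 kPa.
W = (P₁V₁−P₂V₂)/(n−1) = (554×19.9−1280×9.60)/0.14 = -8520 J.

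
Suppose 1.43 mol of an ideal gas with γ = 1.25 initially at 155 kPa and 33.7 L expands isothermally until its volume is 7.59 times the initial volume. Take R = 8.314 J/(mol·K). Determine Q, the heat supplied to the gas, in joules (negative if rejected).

10600 J

T₁ = P₁V₁/(nR) = 155×33.7/(1.43×8.314) = 439 K.
Isothermal: T stays 439 K; PV = const ⇒ V₂ = 256 L, P₂ = 20.4 kPa.
ΔU = 0 (ideal gas, T constant).
W = nRT ln(V₂/V₁) = 1.43×8.314×439×ln(7.59) = 10600 J.
Q = ΔU + W = 10600 J.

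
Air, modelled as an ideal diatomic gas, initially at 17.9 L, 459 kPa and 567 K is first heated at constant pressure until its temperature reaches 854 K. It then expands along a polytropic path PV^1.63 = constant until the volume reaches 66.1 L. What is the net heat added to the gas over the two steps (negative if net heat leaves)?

9680 J

n = P₁V₁/(RT₁) = 459×17.9/(8.314×567) = 1.74 mol.
Step 1 — Isobaric: P stays 459 kPa; V/T = const ⇒ T₂ = 854 K, V₂ = 27.0 L.
W = PΔV = 459×(27.0−17.9) kPa·L = 4160 J.
ΔU = nCvΔT = 1.74×20.8×(854−567) = 10400 J.
Q = ΔU + W = nCpΔT = 14600 J.
State after step 1: P = 459 kPa, V = 27.0 L, T = 854 K.
Step 2 — Polytropic n=1.63: T₂ = T₁(V₁/V₂)^(n−1) = 854×(0.408)^0.63 = 485 K; P₂ = P₁(V₁/V₂)^n = 106 kPa.
W = (P₁V₁−P₂V₂)/(n−1) = (459×27.0−106×66.1)/0.63 = 8480 J.
ΔU = nCvΔT = 1.74×20.8×(485−854) = -13400 J.
Q = ΔU + W = -4880 J.
Net over both steps: W = 12600 J, Q = 9680 J, ΔU = -2960 J.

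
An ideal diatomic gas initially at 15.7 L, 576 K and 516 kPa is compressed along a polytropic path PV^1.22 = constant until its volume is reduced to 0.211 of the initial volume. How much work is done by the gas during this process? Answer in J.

-15000 J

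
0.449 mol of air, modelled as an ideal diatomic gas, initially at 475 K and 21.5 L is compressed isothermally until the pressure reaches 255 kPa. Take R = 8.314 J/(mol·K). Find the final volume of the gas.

P₁ = nRT₁/V₁ = 0.449×8.314×475/21.5 = 82.5 kPa.
Isothermal: T stays 475 K; PV = const ⇒ V₂ = 6.95 L, P₂ = 255 kPa.

6.95 L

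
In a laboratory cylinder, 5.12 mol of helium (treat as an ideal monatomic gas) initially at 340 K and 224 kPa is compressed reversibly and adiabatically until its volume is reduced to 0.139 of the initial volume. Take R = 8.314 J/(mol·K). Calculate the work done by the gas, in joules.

-59200 J

V₁ = nRT₁/P₁ = 5.12×8.314×340/224 = 64.6 L.
Adiabatic: TV^(γ−1) = const ⇒ T₂ = 340×(7.19)^0.667 = 1270 K; PV^γ = const ⇒ P₂ = 6010 kPa.
ΔU = nCvΔT = 5.12×12.5×(1270−340) = 59200 J.
Q = 0 for an adiabatic process, so W = −ΔU = -59200 J.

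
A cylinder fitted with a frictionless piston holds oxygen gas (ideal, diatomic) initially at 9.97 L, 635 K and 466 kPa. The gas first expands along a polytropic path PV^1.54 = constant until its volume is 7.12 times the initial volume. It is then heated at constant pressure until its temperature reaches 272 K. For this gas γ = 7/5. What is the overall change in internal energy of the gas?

-6640 J

n = P₁V₁/(RT₁) = 466×9.97/(8.314×635) = 0.880 mol.
Step 1 — Polytropic n=1.54: T₂ = T₁(V₁/V₂)^(n−1) = 635×(0.140)^0.54 = 220 K; P₂ = P₁(V₁/V₂)^n = 22.7 kPa.
W = (P₁V₁−P₂V₂)/(n−1) = (466×9.97−22.7×71.0)/0.54 = 5620 J.
ΔU = nCvΔT = 0.880×20.8×(220−635) = -7590 J.
Q = ΔU + W = -1970 J.
State after step 1: P = 22.7 kPa, V = 71.0 L, T = 220 K.
Step 2 — Isobaric: P stays 22.7 kPa; V/T = const ⇒ T₂ = 272 K, V₂ = 87.8 L.
W = PΔV = 22.7×(87.8−71.0) kPa·L = 380 J.
ΔU = nCvΔT = 0.880×20.8×(272−220) = 951 J.
Q = ΔU + W = nCpΔT = 1330 J.
Net over both steps: W = 6000 J, Q = -637 J, ΔU = -6640 J.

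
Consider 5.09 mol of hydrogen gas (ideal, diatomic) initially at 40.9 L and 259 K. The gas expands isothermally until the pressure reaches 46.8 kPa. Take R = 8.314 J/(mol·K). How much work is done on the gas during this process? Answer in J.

-19100 J

P₁ = nRT₁/V₁ = 5.09×8.314×259/40.9 = 268 kPa.
Isothermal: T stays 259 K; PV = const ⇒ V₂ = 234 L, P₂ = 46.8 kPa.
W = nRT ln(V₂/V₁) = 5.09×8.314×259×ln(5.73) = 19100 J.
Work done on the gas = −W_by = -19100 J.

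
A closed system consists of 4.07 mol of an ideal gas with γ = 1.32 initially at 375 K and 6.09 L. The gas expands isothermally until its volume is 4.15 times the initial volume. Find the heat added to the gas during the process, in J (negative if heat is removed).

P₁ = nRT₁/V₁ = 4.07×8.314×375/6.09 = 2080 kPa.
Isothermal: T stays 375 K; PV = const ⇒ V₂ = 25.3 L, P₂ = 502 kPa.
ΔU = 0 (ideal gas, T constant).
W = nRT ln(V₂/V₁) = 4.07×8.314×375×ln(4.15) = 18100 J.
Q = ΔU + W = 18100 J.

18100 J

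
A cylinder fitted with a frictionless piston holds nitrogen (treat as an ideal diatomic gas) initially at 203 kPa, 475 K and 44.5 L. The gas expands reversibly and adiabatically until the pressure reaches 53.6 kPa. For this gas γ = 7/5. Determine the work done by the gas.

7150 J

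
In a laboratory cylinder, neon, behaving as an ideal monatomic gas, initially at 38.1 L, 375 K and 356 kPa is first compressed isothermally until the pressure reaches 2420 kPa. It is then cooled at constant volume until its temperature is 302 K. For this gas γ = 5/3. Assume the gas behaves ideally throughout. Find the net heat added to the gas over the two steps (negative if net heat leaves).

n = P₁V₁/(RT₁) = 356×38.1/(8.314×375) = 4.35 mol.
Step 1 — Isothermal: T stays 375 K; PV = const ⇒ V₂ = 5.60 L, P₂ = 2420 kPa.
ΔU = 0 (ideal gas, T constant).
W = nRT ln(V₂/V₁) = 4.35×8.314×375×ln(0.147) = -26000 J.
Q = ΔU + W = -26000 J.
State after step 1: P = 2420 kPa, V = 5.60 L, T = 375 K.
Step 2 — Isochoric: V stays 5.60 L; P/T = const ⇒ T₂ = 302 K, P₂ = 1950 kPa.
W = 0 (no volume change).
ΔU = nCvΔT = 4.35×12.5×(302−375) = -3960 J.
Q = ΔU = -3960 J.
Net over both steps: W = -26000 J, Q = -30000 J, ΔU = -3960 J.

-30000 J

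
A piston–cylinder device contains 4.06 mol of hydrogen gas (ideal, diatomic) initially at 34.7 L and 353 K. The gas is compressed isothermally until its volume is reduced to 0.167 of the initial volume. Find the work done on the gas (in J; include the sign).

21300 J

P₁ = nRT₁/V₁ = 4.06×8.314×353/34.7 = 343 kPa.
Isothermal: T stays 353 K; PV = const ⇒ V₂ = 5.79 L, P₂ = 2060 kPa.
W = nRT ln(V₂/V₁) = 4.06×8.314×353×ln(0.167) = -21300 J.
Work done on the gas = −W_by = 21300 J.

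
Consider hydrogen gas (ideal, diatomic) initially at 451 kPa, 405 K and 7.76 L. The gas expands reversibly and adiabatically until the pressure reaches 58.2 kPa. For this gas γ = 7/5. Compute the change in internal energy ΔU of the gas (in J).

-3880 J

n = P₁V₁/(RT₁) = 451×7.76/(8.314×405) = 1.04 mol.
Adiabatic: T₂/T₁ = (P₂/P₁)^((γ−1)/γ) ⇒ T₂ = 405×(0.129)^0.286 = 226 K; V₂ = 33.5 L.
For an ideal gas ΔU = nCvΔT with Cv = (5/2)R = 20.8 J/(mol·K).
ΔU = 1.04×20.8×(226−405) = -3880 J.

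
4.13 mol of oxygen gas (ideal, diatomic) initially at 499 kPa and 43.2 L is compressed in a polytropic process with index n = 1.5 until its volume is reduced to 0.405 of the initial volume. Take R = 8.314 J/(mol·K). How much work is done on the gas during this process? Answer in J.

T₁ = P₁V₁/(nR) = 499×43.2/(4.13×8.314) = 628 K.
Polytropic n=1.5: T₂ = T₁(V₁/V₂)^(n−1) = 628×(2.47)^0.50 = 986 K; P₂ = P₁(V₁/V₂)^n = 1940 kPa.
W = (P₁V₁−P₂V₂)/(n−1) = (499×43.2−1940×17.5)/0.50 = -24600 J.
Work done on the gas = −W_by = 24600 J.

24600 J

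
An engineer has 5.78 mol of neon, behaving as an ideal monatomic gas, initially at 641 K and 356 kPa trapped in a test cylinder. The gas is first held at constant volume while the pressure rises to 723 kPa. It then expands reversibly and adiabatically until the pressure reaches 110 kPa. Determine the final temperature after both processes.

613 K

V₁ = nRT₁/P₁ = 5.78×8.314×641/356 = 86.5 L.
Step 1 — Isochoric: V stays 86.5 L; P/T = const ⇒ T₂ = 1300 K, P₂ = 723 kPa.
W = 0 (no volume change).
ΔU = nCvΔT = 5.78×12.5×(1300−641) = 47600 J.
Q = ΔU = 47600 J.
State after step 1: P = 723 kPa, V = 86.5 L, T = 1300 K.
Step 2 — Adiabatic: T₂/T₁ = (P₂/P₁)^((γ−1)/γ) ⇒ T₂ = 1300×(0.152)^0.400 = 613 K; V₂ = 268 L.
ΔU = nCvΔT = 5.78×12.5×(613−1300) = -49700 J.
Q = 0 for an adiabatic process, so W = −ΔU = 49700 J.
Net over both steps: W = 49700 J, Q = 47600 J, ΔU = -2020 J.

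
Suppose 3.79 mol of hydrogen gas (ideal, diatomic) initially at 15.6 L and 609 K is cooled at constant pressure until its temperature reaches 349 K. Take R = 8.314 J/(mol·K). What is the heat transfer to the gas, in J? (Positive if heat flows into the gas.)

P₁ = nRT₁/V₁ = 3.79×8.314×609/15.6 = 1230 kPa.
Isobaric: P stays 1230 kPa; V/T = const ⇒ T₂ = 349 K, V₂ = 8.94 L.
W = PΔV = 1230×(8.94−15.6) kPa·L = -8190 J.
ΔU = nCvΔT = 3.79×20.8×(349−609) = -20500 J.
Q = ΔU + W = nCpΔT = -28700 J.

-28700 J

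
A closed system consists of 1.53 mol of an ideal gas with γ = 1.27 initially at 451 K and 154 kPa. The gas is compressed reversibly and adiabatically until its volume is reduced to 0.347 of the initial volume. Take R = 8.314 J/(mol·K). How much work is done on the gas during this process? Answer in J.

V₁ = nRT₁/P₁ = 1.53×8.314×451/154 = 37.3 L.
Adiabatic: TV^(γ−1) = const ⇒ T₂ = 451×(2.88)^0.270 = 600 K; PV^γ = const ⇒ P₂ = 591 kPa.
ΔU = nCvΔT = 1.53×30.8×(600−451) = 7030 J.
Q = 0 for an adiabatic process, so W = −ΔU = -7030 J.
Work done on the gas = −W_by = 7030 J.

7030 J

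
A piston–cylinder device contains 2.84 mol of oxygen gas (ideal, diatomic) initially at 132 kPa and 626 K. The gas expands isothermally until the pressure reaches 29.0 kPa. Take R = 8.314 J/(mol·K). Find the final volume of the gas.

510 L

V₁ = nRT₁/P₁ = 2.84×8.314×626/132 = 112 L.
Isothermal: T stays 626 K; PV = const ⇒ V₂ = 510 L, P₂ = 29.0 kPa.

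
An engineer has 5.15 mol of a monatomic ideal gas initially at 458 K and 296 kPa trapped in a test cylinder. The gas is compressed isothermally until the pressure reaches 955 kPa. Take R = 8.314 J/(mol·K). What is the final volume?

20.5 L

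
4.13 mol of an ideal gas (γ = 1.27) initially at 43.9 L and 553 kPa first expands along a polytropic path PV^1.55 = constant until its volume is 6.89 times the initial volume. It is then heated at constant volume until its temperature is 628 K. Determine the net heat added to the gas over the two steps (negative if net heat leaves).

T₁ = P₁V₁/(nR) = 553×43.9/(4.13×8.314) = 707 K.
Step 1 — Polytropic n=1.55: T₂ = T₁(V₁/V₂)^(n−1) = 707×(0.145)^0.55 = 245 K; P₂ = P₁(V₁/V₂)^n = 27.8 kPa.
W = (P₁V₁−P₂V₂)/(n−1) = (553×43.9−27.8×302)/0.55 = 28900 J.
ΔU = nCvΔT = 4.13×30.8×(245−707) = -58800 J.
Q = ΔU + W = -29900 J.
State after step 1: P = 27.8 kPa, V = 302 L, T = 245 K.
Step 2 — Isochoric: V stays 302 L; P/T = const ⇒ T₂ = 628 K, P₂ = 71.3 kPa.
W = 0 (no volume change).
ΔU = nCvΔT = 4.13×30.8×(628−245) = 48800 J.
Q = ΔU = 48800 J.
Net over both steps: W = 28900 J, Q = 18800 J, ΔU = -10000 J.

18800 J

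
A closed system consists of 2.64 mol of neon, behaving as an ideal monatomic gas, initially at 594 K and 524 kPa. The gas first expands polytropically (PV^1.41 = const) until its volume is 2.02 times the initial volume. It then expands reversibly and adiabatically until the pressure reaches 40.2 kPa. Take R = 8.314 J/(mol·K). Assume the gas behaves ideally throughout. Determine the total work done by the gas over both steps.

V₁ = nRT₁/P₁ = 2.64×8.314×594/524 = 24.9 L.
Step 1 — Polytropic n=1.41: T₂ = T₁(V₁/V₂)^(n−1) = 594×(0.495)^0.41 = 445 K; P₂ = P₁(V₁/V₂)^n = 194 kPa.
W = (P₁V₁−P₂V₂)/(n−1) = (524×24.9−194×50.3)/0.41 = 7960 J.
ΔU = nCvΔT = 2.64×12.5×(445−594) = -4900 J.
Q = ΔU + W = 3070 J.
State after step 1: P = 194 kPa, V = 50.3 L, T = 445 K.
Step 2 — Adiabatic: T₂/T₁ = (P₂/P₁)^((γ−1)/γ) ⇒ T₂ = 445×(0.207)^0.400 = 237 K; V₂ = 129 L.
ΔU = nCvΔT = 2.64×12.5×(237−445) = -6860 J.
Q = 0 for an adiabatic process, so W = −ΔU = 6860 J.
Net over both steps: W = 14800 J, Q = 3070 J, ΔU = -11800 J.

14800 J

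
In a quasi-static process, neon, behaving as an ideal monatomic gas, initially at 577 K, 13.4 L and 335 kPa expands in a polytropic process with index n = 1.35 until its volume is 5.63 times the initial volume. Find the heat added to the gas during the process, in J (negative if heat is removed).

2760 J

n = P₁V₁/(RT₁) = 335×13.4/(8.314×577) = 0.936 mol.
Polytropic n=1.35: T₂ = T₁(V₁/V₂)^(n−1) = 577×(0.178)^0.35 = 315 K; P₂ = P₁(V₁/V₂)^n = 32.5 kPa.
W = (P₁V₁−P₂V₂)/(n−1) = (335×13.4−32.5×75.4)/0.35 = 5820 J.
ΔU = nCvΔT = 0.936×12.5×(315−577) = -3060 J.
Q = ΔU + W = 2760 J.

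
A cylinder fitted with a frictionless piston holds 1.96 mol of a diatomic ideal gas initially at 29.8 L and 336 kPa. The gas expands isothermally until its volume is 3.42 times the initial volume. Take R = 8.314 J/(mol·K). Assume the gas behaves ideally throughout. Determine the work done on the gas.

-12300 J

T₁ = P₁V₁/(nR) = 336×29.8/(1.96×8.314) = 614 K.
Isothermal: T stays 614 K; PV = const ⇒ V₂ = 102 L, P₂ = 98.2 kPa.
W = nRT ln(V₂/V₁) = 1.96×8.314×614×ln(3.42) = 12300 J.
Work done on the gas = −W_by = -12300 J.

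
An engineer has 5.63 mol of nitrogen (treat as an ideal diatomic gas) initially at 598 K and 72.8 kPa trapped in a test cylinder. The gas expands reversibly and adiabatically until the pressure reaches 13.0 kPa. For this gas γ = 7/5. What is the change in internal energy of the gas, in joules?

-27200 J

V₁ = nRT₁/P₁ = 5.63×8.314×598/72.8 = 384 L.
Adiabatic: T₂/T₁ = (P₂/P₁)^((γ−1)/γ) ⇒ T₂ = 598×(0.179)^0.286 = 366 K; V₂ = 1320 L.
For an ideal gas ΔU = nCvΔT with Cv = (5/2)R = 20.8 J/(mol·K).
ΔU = 5.63×20.8×(366−598) = -27200 J.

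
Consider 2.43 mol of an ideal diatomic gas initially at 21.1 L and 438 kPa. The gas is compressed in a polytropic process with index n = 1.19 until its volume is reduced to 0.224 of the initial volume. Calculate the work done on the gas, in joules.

T₁ = P₁V₁/(nR) = 438×21.1/(2.43×8.314) = 457 K.
Polytropic n=1.19: T₂ = T₁(V₁/V₂)^(n−1) = 457×(4.46)^0.19 = 608 K; P₂ = P₁(V₁/V₂)^n = 2600 kPa.
W = (P₁V₁−P₂V₂)/(n−1) = (438×21.1−2600×4.73)/0.19 = -16000 J.
Work done on the gas = −W_by = 16000 J.

16000 J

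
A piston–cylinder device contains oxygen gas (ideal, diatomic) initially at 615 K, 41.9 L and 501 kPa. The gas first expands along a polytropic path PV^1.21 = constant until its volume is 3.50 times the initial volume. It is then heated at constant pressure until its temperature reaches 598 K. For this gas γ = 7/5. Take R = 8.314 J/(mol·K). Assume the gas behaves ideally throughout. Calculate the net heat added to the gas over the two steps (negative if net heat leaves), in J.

25900 J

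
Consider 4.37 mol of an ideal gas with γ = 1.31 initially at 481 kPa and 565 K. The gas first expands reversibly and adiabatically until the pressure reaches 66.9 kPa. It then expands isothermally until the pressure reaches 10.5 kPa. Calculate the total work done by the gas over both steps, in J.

48500 J

V₁ = nRT₁/P₁ = 4.37×8.314×565/481 = 42.7 L.
Step 1 — Adiabatic: T₂/T₁ = (P₂/P₁)^((γ−1)/γ) ⇒ T₂ = 565×(0.139)^0.237 = 354 K; V₂ = 192 L.
ΔU = nCvΔT = 4.37×26.8×(354−565) = -24700 J.
Q = 0 for an adiabatic process, so W = −ΔU = 24700 J.
State after step 1: P = 66.9 kPa, V = 192 L, T = 354 K.
Step 2 — Isothermal: T stays 354 K; PV = const ⇒ V₂ = 1230 L, P₂ = 10.5 kPa.
ΔU = 0 (ideal gas, T constant).
W = nRT ln(V₂/V₁) = 4.37×8.314×354×ln(6.37) = 23800 J.
Q = ΔU + W = 23800 J.
Net over both steps: W = 48500 J, Q = 23800 J, ΔU = -24700 J.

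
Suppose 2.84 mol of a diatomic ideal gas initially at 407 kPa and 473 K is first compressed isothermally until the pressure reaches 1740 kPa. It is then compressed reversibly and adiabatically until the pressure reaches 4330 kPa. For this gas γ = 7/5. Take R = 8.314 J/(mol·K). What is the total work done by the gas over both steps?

-24500 J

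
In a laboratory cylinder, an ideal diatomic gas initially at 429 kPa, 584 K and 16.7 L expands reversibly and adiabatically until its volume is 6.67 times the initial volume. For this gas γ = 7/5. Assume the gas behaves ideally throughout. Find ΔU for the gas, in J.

-9530 J

n = P₁V₁/(RT₁) = 429×16.7/(8.314×584) = 1.48 mol.
Adiabatic: TV^(γ−1) = const ⇒ T₂ = 584×(0.150)^0.400 = 273 K; PV^γ = const ⇒ P₂ = 30.1 kPa.
For an ideal gas ΔU = nCvΔT with Cv = (5/2)R = 20.8 J/(mol·K).
ΔU = 1.48×20.8×(273−584) = -9530 J.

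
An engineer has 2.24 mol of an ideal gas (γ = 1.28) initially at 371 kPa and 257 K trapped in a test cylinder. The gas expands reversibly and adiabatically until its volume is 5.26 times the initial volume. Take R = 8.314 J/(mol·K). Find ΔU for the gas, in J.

-6350 J

V₁ = nRT₁/P₁ = 2.24×8.314×257/371 = 12.9 L.
Adiabatic: TV^(γ−1) = const ⇒ T₂ = 257×(0.190)^0.280 = 161 K; PV^γ = const ⇒ P₂ = 44.3 kPa.
For an ideal gas ΔU = nCvΔT with Cv = R/(γ−1) = 29.7 J/(mol·K).
ΔU = 2.24×29.7×(161−257) = -6350 J.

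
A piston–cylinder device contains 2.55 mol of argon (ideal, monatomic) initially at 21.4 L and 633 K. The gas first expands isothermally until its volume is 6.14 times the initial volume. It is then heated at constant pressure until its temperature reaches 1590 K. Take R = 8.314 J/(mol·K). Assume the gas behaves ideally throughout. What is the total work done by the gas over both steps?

44600 J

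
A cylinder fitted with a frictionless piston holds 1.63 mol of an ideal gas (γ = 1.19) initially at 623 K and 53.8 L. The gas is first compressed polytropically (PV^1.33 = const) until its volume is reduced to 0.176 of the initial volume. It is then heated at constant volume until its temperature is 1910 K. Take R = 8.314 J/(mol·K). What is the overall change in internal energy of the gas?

P₁ = nRT₁/V₁ = 1.63×8.314×623/53.8 = 157 kPa.
Step 1 — Polytropic n=1.33: T₂ = T₁(V₁/V₂)^(n−1) = 623×(5.68)^0.33 = 1110 K; P₂ = P₁(V₁/V₂)^n = 1580 kPa.
W = (P₁V₁−P₂V₂)/(n−1) = (157×53.8−1580×9.47)/0.33 = -19800 J.
ΔU = nCvΔT = 1.63×43.8×(1110−623) = 34400 J.
Q = ΔU + W = 14600 J.
State after step 1: P = 1580 kPa, V = 9.47 L, T = 1110 K.
Step 2 — Isochoric: V stays 9.47 L; P/T = const ⇒ T₂ = 1910 K, P₂ = 2730 kPa.
W = 0 (no volume change).
ΔU = nCvΔT = 1.63×43.8×(1910−1110) = 57400 J.
Q = ΔU = 57400 J.
Net over both steps: W = -19800 J, Q = 72000 J, ΔU = 91800 J.

91800 J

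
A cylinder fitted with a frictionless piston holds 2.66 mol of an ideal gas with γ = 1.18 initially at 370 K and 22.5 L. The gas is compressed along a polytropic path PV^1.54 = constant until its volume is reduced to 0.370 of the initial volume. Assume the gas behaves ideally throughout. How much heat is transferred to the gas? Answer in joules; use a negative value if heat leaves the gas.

P₁ = nRT₁/V₁ = 2.66×8.314×370/22.5 = 364 kPa.
Polytropic n=1.54: T₂ = T₁(V₁/V₂)^(n−1) = 370×(2.70)^0.54 = 633 K; P₂ = P₁(V₁/V₂)^n = 1680 kPa.
W = (P₁V₁−P₂V₂)/(n−1) = (364×22.5−1680×8.32)/0.54 = -10800 J.
ΔU = nCvΔT = 2.66×46.2×(633−370) = 32300 J.
Q = ΔU + W = 21500 J.

21500 J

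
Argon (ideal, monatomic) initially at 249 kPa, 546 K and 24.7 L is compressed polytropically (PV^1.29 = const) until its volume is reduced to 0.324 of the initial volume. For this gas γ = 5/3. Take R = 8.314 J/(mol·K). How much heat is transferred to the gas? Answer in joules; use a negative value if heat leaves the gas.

n = P₁V₁/(RT₁) = 249×24.7/(8.314×546) = 1.35 mol.
Polytropic n=1.29: T₂ = T₁(V₁/V₂)^(n−1) = 546×(3.09)^0.29 = 757 K; P₂ = P₁(V₁/V₂)^n = 1070 kPa.
W = (P₁V₁−P₂V₂)/(n−1) = (249×24.7−1070×8.00)/0.29 = -8200 J.
ΔU = nCvΔT = 1.35×12.5×(757−546) = 3570 J.
Q = ΔU + W = -4630 J.

-4630 J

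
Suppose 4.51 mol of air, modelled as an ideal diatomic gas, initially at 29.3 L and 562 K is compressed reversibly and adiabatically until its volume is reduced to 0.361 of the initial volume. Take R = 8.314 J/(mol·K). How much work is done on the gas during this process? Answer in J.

26500 J

P₁ = nRT₁/V₁ = 4.51×8.314×562/29.3 = 719 kPa.
Adiabatic: TV^(γ−1) = const ⇒ T₂ = 562×(2.77)^0.400 = 845 K; PV^γ = const ⇒ P₂ = 2990 kPa.
ΔU = nCvΔT = 4.51×20.8×(845−562) = 26500 J.
Q = 0 for an adiabatic process, so W = −ΔU = -26500 J.
Work done on the gas = −W_by = 26500 J.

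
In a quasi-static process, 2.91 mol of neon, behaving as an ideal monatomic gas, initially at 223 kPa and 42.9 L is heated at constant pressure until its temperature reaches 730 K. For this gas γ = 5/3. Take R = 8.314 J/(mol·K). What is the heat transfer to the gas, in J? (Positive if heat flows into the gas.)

20200 J

T₁ = P₁V₁/(nR) = 223×42.9/(2.91×8.314) = 395 K.
Isobaric: P stays 223 kPa; V/T = const ⇒ T₂ = 730 K, V₂ = 79.2 L.
W = PΔV = 223×(79.2−42.9) kPa·L = 8090 J.
ΔU = nCvΔT = 2.91×12.5×(730−395) = 12100 J.
Q = ΔU + W = nCpΔT = 20200 J.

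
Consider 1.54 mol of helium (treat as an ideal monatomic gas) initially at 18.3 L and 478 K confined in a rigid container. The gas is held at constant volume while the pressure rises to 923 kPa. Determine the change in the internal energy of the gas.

16200 J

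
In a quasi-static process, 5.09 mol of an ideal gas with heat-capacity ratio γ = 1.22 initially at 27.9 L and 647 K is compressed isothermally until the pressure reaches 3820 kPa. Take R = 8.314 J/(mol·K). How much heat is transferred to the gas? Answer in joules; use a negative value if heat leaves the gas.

P₁ = nRT₁/V₁ = 5.09×8.314×647/27.9 = 981 kPa.
Isothermal: T stays 647 K; PV = const ⇒ V₂ = 7.17 L, P₂ = 3820 kPa.
ΔU = 0 (ideal gas, T constant).
W = nRT ln(V₂/V₁) = 5.09×8.314×647×ln(0.257) = -37200 J.
Q = ΔU + W = -37200 J.

-37200 J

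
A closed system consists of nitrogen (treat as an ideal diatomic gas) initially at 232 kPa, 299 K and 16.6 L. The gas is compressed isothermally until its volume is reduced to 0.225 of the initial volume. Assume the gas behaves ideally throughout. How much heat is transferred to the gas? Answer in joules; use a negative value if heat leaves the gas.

-5740 J

n = P₁V₁/(RT₁) = 232×16.6/(8.314×299) = 1.55 mol.
Isothermal: T stays 299 K; PV = const ⇒ V₂ = 3.74 L, P₂ = 1030 kPa.
ΔU = 0 (ideal gas, T constant).
W = nRT ln(V₂/V₁) = 1.55×8.314×299×ln(0.225) = -5740 J.
Q = ΔU + W = -5740 J.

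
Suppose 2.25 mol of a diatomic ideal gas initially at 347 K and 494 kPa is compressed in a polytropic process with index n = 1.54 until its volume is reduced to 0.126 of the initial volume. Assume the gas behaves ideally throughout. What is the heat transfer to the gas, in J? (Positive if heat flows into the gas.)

8670 J

V₁ = nRT₁/P₁ = 2.25×8.314×347/494 = 13.1 L.
Polytropic n=1.54: T₂ = T₁(V₁/V₂)^(n−1) = 347×(7.94)^0.54 = 1060 K; P₂ = P₁(V₁/V₂)^n = 12000 kPa.
W = (P₁V₁−P₂V₂)/(n−1) = (494×13.1−12000×1.66)/0.54 = -24800 J.
ΔU = nCvΔT = 2.25×20.8×(1060−347) = 33400 J.
Q = ΔU + W = 8670 J.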